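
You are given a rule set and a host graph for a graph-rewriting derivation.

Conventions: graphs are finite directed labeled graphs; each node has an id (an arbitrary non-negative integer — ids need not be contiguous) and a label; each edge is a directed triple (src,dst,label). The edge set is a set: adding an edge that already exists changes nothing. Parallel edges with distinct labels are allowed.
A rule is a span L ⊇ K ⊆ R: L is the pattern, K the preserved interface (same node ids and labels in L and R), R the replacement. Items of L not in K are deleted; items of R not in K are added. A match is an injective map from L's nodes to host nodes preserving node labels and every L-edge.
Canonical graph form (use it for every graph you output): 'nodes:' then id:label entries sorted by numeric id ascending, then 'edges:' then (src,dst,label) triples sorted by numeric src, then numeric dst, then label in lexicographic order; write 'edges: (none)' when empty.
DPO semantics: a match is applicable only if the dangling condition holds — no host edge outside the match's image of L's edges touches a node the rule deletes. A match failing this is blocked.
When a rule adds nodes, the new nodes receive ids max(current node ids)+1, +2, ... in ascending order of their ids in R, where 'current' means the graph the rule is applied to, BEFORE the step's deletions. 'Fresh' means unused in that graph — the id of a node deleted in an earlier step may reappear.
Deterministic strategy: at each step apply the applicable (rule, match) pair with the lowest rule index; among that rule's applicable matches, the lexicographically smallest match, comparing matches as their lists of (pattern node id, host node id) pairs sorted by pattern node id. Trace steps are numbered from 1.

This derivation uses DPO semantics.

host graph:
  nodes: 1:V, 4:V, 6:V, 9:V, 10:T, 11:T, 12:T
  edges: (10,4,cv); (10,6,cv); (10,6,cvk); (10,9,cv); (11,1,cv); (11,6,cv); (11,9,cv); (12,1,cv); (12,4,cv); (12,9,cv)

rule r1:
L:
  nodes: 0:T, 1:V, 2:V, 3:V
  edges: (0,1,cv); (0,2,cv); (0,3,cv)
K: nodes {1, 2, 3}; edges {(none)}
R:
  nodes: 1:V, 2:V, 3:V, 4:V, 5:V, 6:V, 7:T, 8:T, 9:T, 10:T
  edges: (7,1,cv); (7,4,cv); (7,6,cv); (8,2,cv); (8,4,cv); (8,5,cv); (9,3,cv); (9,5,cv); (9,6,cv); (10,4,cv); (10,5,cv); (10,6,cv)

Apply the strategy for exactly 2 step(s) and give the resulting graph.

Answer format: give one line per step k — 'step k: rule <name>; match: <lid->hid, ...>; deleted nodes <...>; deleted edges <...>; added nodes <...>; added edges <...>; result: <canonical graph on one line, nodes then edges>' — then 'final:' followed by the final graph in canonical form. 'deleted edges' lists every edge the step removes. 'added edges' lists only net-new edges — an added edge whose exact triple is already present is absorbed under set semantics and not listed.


step 1: rule r1; match: 0->11, 1->1, 2->6, 3->9; deleted nodes 11; deleted edges (11,1,cv); (11,6,cv); (11,9,cv); added nodes 13, 14, 15, 16, 17, 18, 19; added edges (16,1,cv); (16,13,cv); (16,15,cv); (17,6,cv); (17,13,cv); (17,14,cv); (18,9,cv); (18,14,cv); (18,15,cv); (19,13,cv); (19,14,cv); (19,15,cv); result: nodes: 1:V, 4:V, 6:V, 9:V, 10:T, 12:T, 13:V, 14:V, 15:V, 16:T, 17:T, 18:T, 19:T edges: (10,4,cv); (10,6,cv); (10,6,cvk); (10,9,cv); (12,1,cv); (12,4,cv); (12,9,cv); (16,1,cv); (16,13,cv); (16,15,cv); (17,6,cv); (17,13,cv); (17,14,cv); (18,9,cv); (18,14,cv); (18,15,cv); (19,13,cv); (19,14,cv); (19,15,cv)
step 2: rule r1; match: 0->12, 1->1, 2->4, 3->9; deleted nodes 12; deleted edges (12,1,cv); (12,4,cv); (12,9,cv); added nodes 20, 21, 22, 23, 24, 25, 26; added edges (23,1,cv); (23,20,cv); (23,22,cv); (24,4,cv); (24,20,cv); (24,21,cv); (25,9,cv); (25,21,cv); (25,22,cv); (26,20,cv); (26,21,cv); (26,22,cv); result: nodes: 1:V, 4:V, 6:V, 9:V, 10:T, 13:V, 14:V, 15:V, 16:T, 17:T, 18:T, 19:T, 20:V, 21:V, 22:V, 23:T, 24:T, 25:T, 26:T edges: (10,4,cv); (10,6,cv); (10,6,cvk); (10,9,cv); (16,1,cv); (16,13,cv); (16,15,cv); (17,6,cv); (17,13,cv); (17,14,cv); (18,9,cv); (18,14,cv); (18,15,cv); (19,13,cv); (19,14,cv); (19,15,cv); (23,1,cv); (23,20,cv); (23,22,cv); (24,4,cv); (24,20,cv); (24,21,cv); (25,9,cv); (25,21,cv); (25,22,cv); (26,20,cv); (26,21,cv); (26,22,cv)
final:
nodes: 1:V, 4:V, 6:V, 9:V, 10:T, 13:V, 14:V, 15:V, 16:T, 17:T, 18:T, 19:T, 20:V, 21:V, 22:V, 23:T, 24:T, 25:T, 26:T
edges: (10,4,cv); (10,6,cv); (10,6,cvk); (10,9,cv); (16,1,cv); (16,13,cv); (16,15,cv); (17,6,cv); (17,13,cv); (17,14,cv); (18,9,cv); (18,14,cv); (18,15,cv); (19,13,cv); (19,14,cv); (19,15,cv); (23,1,cv); (23,20,cv); (23,22,cv); (24,4,cv); (24,20,cv); (24,21,cv); (25,9,cv); (25,21,cv); (25,22,cv); (26,20,cv); (26,21,cv); (26,22,cv)


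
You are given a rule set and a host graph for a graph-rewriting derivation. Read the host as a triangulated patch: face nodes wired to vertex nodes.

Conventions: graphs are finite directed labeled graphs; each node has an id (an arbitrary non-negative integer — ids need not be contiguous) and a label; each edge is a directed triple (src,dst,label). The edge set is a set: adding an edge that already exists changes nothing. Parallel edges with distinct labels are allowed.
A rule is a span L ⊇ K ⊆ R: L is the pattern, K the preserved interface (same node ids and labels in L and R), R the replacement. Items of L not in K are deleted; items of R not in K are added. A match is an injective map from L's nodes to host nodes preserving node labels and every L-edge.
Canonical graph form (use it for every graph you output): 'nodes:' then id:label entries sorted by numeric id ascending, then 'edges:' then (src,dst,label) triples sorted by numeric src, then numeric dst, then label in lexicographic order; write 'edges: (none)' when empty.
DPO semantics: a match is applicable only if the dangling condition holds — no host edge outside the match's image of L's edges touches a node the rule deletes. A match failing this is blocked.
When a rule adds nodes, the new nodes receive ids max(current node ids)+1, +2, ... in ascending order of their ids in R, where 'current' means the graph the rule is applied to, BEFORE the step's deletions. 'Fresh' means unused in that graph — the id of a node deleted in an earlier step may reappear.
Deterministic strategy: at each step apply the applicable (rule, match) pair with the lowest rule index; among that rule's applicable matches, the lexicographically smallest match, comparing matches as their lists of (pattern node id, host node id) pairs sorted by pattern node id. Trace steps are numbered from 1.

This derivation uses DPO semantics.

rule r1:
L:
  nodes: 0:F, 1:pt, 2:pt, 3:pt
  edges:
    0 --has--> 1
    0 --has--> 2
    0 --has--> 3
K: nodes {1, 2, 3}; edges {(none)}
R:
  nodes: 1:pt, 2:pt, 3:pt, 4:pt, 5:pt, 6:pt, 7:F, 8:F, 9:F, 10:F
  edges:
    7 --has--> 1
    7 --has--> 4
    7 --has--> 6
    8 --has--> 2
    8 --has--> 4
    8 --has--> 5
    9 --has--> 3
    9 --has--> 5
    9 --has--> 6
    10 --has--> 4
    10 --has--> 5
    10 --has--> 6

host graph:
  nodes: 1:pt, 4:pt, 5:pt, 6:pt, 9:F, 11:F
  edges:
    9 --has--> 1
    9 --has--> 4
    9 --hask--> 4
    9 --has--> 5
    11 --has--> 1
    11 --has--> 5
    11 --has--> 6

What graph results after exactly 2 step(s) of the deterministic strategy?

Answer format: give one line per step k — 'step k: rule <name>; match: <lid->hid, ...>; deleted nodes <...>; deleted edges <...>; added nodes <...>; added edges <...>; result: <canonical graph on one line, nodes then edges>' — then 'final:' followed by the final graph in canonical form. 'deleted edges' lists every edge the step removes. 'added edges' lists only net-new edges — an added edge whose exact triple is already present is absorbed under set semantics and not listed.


step 1: rule r1; match: 0->11, 1->1, 2->5, 3->6; deleted nodes 11; deleted edges (11,1,has); (11,5,has); (11,6,has); added nodes 12, 13, 14, 15, 16, 17, 18; added edges (15,1,has); (15,12,has); (15,14,has); (16,5,has); (16,12,has); (16,13,has); (17,6,has); (17,13,has); (17,14,has); (18,12,has); (18,13,has); (18,14,has); result: nodes: 1:pt, 4:pt, 5:pt, 6:pt, 9:F, 12:pt, 13:pt, 14:pt, 15:F, 16:F, 17:F, 18:F edges: (9,1,has); (9,4,has); (9,4,hask); (9,5,has); (15,1,has); (15,12,has); (15,14,has); (16,5,has); (16,12,has); (16,13,has); (17,6,has); (17,13,has); (17,14,has); (18,12,has); (18,13,has); (18,14,has)
step 2: rule r1; match: 0->15, 1->1, 2->12, 3->14; deleted nodes 15; deleted edges (15,1,has); (15,12,has); (15,14,has); added nodes 19, 20, 21, 22, 23, 24, 25; added edges (22,1,has); (22,19,has); (22,21,has); (23,12,has); (23,19,has); (23,20,has); (24,14,has); (24,20,has); (24,21,has); (25,19,has); (25,20,has); (25,21,has); result: nodes: 1:pt, 4:pt, 5:pt, 6:pt, 9:F, 12:pt, 13:pt, 14:pt, 16:F, 17:F, 18:F, 19:pt, 20:pt, 21:pt, 22:F, 23:F, 24:F, 25:F edges: (9,1,has); (9,4,has); (9,4,hask); (9,5,has); (16,5,has); (16,12,has); (16,13,has); (17,6,has); (17,13,has); (17,14,has); (18,12,has); (18,13,has); (18,14,has); (22,1,has); (22,19,has); (22,21,has); (23,12,has); (23,19,has); (23,20,has); (24,14,has); (24,20,has); (24,21,has); (25,19,has); (25,20,has); (25,21,has)
final:
nodes: 1:pt, 4:pt, 5:pt, 6:pt, 9:F, 12:pt, 13:pt, 14:pt, 16:F, 17:F, 18:F, 19:pt, 20:pt, 21:pt, 22:F, 23:F, 24:F, 25:F
edges: (9,1,has); (9,4,has); (9,4,hask); (9,5,has); (16,5,has); (16,12,has); (16,13,has); (17,6,has); (17,13,has); (17,14,has); (18,12,has); (18,13,has); (18,14,has); (22,1,has); (22,19,has); (22,21,has); (23,12,has); (23,19,has); (23,20,has); (24,14,has); (24,20,has); (24,21,has); (25,19,has); (25,20,has); (25,21,has)


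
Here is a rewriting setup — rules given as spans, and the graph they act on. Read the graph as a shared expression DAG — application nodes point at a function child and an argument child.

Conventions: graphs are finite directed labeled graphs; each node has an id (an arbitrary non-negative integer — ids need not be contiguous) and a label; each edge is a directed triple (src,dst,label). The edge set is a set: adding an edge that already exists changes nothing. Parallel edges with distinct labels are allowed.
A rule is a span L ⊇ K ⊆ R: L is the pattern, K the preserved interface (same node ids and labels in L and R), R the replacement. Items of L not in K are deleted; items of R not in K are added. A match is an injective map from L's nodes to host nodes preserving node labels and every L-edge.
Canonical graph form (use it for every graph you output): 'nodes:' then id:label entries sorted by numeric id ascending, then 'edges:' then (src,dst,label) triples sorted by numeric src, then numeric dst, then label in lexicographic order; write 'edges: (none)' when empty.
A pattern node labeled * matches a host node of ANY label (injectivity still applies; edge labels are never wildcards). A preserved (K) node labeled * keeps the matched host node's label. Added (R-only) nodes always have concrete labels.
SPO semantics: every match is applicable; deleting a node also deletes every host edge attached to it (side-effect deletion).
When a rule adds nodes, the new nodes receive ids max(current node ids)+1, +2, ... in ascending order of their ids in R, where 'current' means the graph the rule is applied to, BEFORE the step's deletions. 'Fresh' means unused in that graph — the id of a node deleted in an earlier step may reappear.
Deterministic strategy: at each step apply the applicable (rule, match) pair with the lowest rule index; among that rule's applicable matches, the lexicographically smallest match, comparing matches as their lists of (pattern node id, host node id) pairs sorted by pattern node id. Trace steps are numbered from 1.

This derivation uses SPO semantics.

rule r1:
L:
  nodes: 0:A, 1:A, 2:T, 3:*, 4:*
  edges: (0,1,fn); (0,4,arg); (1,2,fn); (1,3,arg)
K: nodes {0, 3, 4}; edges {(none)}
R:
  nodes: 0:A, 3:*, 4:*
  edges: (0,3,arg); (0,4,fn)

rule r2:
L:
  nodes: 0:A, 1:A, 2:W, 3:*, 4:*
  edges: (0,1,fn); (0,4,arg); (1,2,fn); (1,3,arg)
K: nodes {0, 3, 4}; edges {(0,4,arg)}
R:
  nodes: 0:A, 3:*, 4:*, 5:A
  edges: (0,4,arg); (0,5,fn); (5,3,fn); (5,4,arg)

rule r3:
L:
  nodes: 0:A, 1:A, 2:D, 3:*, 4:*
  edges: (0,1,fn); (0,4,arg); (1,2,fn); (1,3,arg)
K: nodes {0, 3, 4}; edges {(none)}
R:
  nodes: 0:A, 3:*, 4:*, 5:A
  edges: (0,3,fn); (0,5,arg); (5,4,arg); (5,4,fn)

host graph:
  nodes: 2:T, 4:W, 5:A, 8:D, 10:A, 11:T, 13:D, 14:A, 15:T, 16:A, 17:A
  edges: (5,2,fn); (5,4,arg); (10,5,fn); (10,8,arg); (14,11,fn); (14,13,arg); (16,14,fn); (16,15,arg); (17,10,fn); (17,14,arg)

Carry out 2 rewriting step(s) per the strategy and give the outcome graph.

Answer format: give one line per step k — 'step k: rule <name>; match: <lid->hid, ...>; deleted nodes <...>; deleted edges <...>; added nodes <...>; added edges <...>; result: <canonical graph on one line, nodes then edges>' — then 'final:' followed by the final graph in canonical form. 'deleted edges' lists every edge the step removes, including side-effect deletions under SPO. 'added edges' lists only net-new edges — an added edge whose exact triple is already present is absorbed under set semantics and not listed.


step 1: rule r1; match: 0->10, 1->5, 2->2, 3->4, 4->8; deleted nodes 2, 5; deleted edges (5,2,fn); (5,4,arg); (10,5,fn); (10,8,arg); added nodes (none); added edges (10,4,arg); (10,8,fn); result: nodes: 4:W, 8:D, 10:A, 11:T, 13:D, 14:A, 15:T, 16:A, 17:A edges: (10,4,arg); (10,8,fn); (14,11,fn); (14,13,arg); (16,14,fn); (16,15,arg); (17,10,fn); (17,14,arg)
step 2: rule r1; match: 0->16, 1->14, 2->11, 3->13, 4->15; deleted nodes 11, 14; deleted edges (14,11,fn); (14,13,arg); (16,14,fn); (16,15,arg); (17,14,arg); added nodes (none); added edges (16,13,arg); (16,15,fn); result: nodes: 4:W, 8:D, 10:A, 13:D, 15:T, 16:A, 17:A edges: (10,4,arg); (10,8,fn); (16,13,arg); (16,15,fn); (17,10,fn)
final:
nodes: 4:W, 8:D, 10:A, 13:D, 15:T, 16:A, 17:A
edges: (10,4,arg); (10,8,fn); (16,13,arg); (16,15,fn); (17,10,fn)


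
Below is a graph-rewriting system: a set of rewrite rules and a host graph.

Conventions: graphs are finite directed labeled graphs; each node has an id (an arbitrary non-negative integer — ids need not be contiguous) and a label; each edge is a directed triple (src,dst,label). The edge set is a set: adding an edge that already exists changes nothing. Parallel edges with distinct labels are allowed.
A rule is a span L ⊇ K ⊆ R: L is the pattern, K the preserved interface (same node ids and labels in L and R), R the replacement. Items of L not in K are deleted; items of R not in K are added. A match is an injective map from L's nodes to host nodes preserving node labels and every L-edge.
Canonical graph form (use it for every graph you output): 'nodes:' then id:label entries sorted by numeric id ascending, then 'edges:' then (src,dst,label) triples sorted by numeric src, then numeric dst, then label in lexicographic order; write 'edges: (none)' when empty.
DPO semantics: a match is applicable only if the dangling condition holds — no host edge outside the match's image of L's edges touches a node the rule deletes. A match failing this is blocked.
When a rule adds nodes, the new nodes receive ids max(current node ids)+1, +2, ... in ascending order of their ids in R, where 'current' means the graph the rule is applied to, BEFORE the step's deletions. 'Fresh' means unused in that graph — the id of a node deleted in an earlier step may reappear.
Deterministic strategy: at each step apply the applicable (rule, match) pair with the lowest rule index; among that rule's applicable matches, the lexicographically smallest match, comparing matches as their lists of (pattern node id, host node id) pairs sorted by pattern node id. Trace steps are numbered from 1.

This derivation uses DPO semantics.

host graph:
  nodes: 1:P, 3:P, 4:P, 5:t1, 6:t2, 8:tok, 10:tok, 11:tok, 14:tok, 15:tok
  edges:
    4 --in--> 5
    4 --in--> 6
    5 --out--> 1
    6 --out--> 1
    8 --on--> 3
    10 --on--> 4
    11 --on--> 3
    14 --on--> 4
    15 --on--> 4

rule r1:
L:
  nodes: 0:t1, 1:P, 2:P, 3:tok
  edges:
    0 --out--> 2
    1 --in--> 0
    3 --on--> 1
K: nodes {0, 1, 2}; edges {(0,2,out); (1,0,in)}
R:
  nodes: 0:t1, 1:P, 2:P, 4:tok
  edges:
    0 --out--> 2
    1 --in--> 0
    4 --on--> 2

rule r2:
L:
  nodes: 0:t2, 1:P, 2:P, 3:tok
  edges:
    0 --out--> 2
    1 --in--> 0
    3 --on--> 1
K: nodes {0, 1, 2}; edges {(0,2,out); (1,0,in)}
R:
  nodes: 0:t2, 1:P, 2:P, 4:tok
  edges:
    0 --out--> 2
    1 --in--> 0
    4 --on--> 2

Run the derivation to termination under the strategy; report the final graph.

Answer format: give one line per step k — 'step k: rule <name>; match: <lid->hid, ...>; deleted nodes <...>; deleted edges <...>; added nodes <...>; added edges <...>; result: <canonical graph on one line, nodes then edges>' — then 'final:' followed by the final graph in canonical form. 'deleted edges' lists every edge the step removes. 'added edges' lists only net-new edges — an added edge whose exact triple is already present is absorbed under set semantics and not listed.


step 1: rule r1; match: 0->5, 1->4, 2->1, 3->10; deleted nodes 10; deleted edges (10,4,on); added nodes 16; added edges (16,1,on); result: nodes: 1:P, 3:P, 4:P, 5:t1, 6:t2, 8:tok, 11:tok, 14:tok, 15:tok, 16:tok edges: (4,5,in); (4,6,in); (5,1,out); (6,1,out); (8,3,on); (11,3,on); (14,4,on); (15,4,on); (16,1,on)
step 2: rule r1; match: 0->5, 1->4, 2->1, 3->14; deleted nodes 14; deleted edges (14,4,on); added nodes 17; added edges (17,1,on); result: nodes: 1:P, 3:P, 4:P, 5:t1, 6:t2, 8:tok, 11:tok, 15:tok, 16:tok, 17:tok edges: (4,5,in); (4,6,in); (5,1,out); (6,1,out); (8,3,on); (11,3,on); (15,4,on); (16,1,on); (17,1,on)
step 3: rule r1; match: 0->5, 1->4, 2->1, 3->15; deleted nodes 15; deleted edges (15,4,on); added nodes 18; added edges (18,1,on); result: nodes: 1:P, 3:P, 4:P, 5:t1, 6:t2, 8:tok, 11:tok, 16:tok, 17:tok, 18:tok edges: (4,5,in); (4,6,in); (5,1,out); (6,1,out); (8,3,on); (11,3,on); (16,1,on); (17,1,on); (18,1,on)
final:
nodes: 1:P, 3:P, 4:P, 5:t1, 6:t2, 8:tok, 11:tok, 16:tok, 17:tok, 18:tok
edges: (4,5,in); (4,6,in); (5,1,out); (6,1,out); (8,3,on); (11,3,on); (16,1,on); (17,1,on); (18,1,on)


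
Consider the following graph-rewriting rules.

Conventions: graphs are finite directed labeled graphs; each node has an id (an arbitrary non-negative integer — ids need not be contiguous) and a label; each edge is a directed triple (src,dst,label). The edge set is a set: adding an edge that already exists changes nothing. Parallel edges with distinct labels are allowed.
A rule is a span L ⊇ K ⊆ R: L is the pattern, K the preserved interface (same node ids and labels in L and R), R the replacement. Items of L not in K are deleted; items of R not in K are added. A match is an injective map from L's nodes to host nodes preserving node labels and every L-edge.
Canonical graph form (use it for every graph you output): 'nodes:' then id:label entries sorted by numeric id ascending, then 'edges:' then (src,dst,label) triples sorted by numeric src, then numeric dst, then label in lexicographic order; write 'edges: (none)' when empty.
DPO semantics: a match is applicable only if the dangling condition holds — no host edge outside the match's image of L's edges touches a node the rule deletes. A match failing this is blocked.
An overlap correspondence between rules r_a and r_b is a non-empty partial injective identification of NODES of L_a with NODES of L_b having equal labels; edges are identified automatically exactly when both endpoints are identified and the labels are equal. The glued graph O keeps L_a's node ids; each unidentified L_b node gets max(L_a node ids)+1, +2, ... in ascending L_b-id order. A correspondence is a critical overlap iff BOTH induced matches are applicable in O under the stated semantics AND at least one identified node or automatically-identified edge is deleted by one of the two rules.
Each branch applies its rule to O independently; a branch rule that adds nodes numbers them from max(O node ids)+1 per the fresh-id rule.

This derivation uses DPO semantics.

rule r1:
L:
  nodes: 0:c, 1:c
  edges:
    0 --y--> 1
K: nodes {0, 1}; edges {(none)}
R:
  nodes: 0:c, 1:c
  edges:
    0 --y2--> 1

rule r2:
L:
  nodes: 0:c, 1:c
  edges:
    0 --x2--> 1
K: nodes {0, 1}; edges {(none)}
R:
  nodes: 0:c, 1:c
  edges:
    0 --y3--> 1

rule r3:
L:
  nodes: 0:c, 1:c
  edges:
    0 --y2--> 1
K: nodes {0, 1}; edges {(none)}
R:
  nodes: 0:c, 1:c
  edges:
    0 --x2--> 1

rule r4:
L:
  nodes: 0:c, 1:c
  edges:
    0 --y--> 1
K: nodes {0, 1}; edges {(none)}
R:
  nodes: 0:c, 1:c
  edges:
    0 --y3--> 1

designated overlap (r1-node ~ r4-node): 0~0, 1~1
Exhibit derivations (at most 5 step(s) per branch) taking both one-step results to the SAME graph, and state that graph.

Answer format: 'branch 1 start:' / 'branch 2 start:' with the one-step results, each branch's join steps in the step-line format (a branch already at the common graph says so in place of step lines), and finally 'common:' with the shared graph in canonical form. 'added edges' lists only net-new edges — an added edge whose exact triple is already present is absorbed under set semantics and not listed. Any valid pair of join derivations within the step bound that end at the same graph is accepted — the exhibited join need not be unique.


branch 1 start:
nodes: 0:c, 1:c
edges: (0,1,y2)
branch 2 start:
nodes: 0:c, 1:c
edges: (0,1,y3)
branch 1 step 1: rule r3; match: 0->0, 1->1; deleted nodes (none); deleted edges (0,1,y2); added nodes (none); added edges (0,1,x2); result: nodes: 0:c, 1:c edges: (0,1,x2)
branch 1 step 2: rule r2; match: 0->0, 1->1; deleted nodes (none); deleted edges (0,1,x2); added nodes (none); added edges (0,1,y3); result: nodes: 0:c, 1:c edges: (0,1,y3)
branch 2: already at the common graph (0 steps)
common:
nodes: 0:c, 1:c
edges: (0,1,y3)


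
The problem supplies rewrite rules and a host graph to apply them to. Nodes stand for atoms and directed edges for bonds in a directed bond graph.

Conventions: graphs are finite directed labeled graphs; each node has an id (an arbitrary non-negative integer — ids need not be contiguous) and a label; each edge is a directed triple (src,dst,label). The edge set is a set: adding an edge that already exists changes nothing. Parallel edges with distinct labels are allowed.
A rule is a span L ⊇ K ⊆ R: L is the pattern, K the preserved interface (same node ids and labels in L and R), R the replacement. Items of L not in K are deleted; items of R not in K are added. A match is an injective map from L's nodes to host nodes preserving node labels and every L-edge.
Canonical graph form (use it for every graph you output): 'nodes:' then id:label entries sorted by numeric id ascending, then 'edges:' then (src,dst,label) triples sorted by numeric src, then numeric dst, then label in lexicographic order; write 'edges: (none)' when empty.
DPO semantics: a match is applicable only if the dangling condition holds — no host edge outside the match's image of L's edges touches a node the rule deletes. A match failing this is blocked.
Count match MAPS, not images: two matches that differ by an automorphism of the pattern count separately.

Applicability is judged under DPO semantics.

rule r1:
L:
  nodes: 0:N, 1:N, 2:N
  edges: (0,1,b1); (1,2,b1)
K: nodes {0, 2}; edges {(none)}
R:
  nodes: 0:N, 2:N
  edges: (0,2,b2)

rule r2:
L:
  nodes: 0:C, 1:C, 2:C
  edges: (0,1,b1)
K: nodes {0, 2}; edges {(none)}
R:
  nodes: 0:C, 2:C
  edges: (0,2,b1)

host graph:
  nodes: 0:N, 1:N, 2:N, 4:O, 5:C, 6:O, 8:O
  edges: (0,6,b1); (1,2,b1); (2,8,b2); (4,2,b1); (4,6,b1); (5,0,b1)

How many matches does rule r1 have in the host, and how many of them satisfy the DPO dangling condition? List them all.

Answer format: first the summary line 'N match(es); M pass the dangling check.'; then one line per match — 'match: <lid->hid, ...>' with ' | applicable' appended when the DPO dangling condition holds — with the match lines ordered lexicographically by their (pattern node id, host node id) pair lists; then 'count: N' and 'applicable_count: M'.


0 match(es); 0 pass the dangling check.
count: 0
applicable_count: 0


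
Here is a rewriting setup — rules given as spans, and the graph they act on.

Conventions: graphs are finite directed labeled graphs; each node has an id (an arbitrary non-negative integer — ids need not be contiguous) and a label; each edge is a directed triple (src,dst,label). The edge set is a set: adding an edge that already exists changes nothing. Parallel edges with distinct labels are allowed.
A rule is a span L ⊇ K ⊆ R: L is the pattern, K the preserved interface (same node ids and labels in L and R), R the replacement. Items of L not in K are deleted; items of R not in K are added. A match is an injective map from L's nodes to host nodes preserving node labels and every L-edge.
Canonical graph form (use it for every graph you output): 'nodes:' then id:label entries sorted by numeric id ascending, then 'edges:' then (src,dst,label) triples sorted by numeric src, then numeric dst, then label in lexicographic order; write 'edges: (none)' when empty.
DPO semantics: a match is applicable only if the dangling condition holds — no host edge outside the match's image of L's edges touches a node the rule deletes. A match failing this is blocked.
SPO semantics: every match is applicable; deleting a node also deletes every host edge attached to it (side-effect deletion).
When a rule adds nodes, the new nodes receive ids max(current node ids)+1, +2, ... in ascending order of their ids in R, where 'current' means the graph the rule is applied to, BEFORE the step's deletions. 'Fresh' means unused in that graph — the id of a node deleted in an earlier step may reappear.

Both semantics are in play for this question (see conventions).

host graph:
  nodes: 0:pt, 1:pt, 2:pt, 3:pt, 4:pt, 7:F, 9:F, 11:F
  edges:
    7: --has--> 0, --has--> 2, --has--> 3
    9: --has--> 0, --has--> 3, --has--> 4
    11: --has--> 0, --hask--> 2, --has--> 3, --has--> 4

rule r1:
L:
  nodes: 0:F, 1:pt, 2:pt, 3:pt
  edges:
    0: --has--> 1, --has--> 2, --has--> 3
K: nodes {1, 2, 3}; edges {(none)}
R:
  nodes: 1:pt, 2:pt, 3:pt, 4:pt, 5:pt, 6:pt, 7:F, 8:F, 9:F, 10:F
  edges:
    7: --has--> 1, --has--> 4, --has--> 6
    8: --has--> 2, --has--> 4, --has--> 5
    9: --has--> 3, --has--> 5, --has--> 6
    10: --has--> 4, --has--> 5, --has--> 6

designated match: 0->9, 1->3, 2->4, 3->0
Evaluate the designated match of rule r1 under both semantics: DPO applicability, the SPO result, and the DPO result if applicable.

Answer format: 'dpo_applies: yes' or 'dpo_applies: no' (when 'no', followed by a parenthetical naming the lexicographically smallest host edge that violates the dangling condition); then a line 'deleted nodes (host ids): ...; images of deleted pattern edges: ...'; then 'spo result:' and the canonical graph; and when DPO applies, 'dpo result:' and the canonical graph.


dpo_applies: yes
deleted nodes (host ids): 9; images of deleted pattern edges: (9,0,has); (9,3,has); (9,4,has)
spo result:
nodes: 0:pt, 1:pt, 2:pt, 3:pt, 4:pt, 7:F, 11:F, 12:pt, 13:pt, 14:pt, 15:F, 16:F, 17:F, 18:F
edges: (7,0,has); (7,2,has); (7,3,has); (11,0,has); (11,2,hask); (11,3,has); (11,4,has); (15,3,has); (15,12,has); (15,14,has); (16,4,has); (16,12,has); (16,13,has); (17,0,has); (17,13,has); (17,14,has); (18,12,has); (18,13,has); (18,14,has)
dpo result:
nodes: 0:pt, 1:pt, 2:pt, 3:pt, 4:pt, 7:F, 11:F, 12:pt, 13:pt, 14:pt, 15:F, 16:F, 17:F, 18:F
edges: (7,0,has); (7,2,has); (7,3,has); (11,0,has); (11,2,hask); (11,3,has); (11,4,has); (15,3,has); (15,12,has); (15,14,has); (16,4,has); (16,12,has); (16,13,has); (17,0,has); (17,13,has); (17,14,has); (18,12,has); (18,13,has); (18,14,has)


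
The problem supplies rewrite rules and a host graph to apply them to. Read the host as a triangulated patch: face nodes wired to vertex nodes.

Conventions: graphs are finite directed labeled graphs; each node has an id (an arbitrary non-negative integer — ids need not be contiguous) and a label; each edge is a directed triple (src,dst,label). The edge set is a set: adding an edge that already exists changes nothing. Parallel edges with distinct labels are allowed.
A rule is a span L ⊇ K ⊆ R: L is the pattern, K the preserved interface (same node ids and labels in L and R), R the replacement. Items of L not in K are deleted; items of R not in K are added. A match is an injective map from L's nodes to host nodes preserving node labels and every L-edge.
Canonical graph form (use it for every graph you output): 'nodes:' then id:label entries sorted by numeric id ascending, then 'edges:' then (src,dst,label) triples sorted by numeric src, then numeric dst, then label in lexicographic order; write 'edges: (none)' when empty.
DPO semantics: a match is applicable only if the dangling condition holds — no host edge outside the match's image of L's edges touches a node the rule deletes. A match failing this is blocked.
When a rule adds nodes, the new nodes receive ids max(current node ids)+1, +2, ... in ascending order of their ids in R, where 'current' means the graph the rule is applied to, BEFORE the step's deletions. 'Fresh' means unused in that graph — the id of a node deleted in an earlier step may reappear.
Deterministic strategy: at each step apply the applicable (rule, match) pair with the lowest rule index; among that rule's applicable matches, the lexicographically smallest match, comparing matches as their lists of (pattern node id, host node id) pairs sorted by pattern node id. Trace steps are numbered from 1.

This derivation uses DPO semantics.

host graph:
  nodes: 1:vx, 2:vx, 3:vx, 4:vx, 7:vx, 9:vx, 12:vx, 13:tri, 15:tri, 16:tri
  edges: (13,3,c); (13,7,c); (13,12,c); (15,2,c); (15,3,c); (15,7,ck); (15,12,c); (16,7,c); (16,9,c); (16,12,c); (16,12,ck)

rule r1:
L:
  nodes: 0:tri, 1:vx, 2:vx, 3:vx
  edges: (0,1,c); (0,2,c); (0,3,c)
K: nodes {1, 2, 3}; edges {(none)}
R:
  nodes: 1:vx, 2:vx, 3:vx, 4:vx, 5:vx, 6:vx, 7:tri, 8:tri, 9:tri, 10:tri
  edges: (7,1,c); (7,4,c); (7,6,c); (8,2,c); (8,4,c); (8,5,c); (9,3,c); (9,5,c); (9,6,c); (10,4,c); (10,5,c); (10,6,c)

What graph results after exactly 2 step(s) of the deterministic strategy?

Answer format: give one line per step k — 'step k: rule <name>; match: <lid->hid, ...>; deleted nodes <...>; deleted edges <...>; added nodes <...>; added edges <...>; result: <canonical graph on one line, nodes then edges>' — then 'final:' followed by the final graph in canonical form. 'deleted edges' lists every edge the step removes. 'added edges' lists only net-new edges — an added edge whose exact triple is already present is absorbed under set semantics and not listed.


step 1: rule r1; match: 0->13, 1->3, 2->7, 3->12; deleted nodes 13; deleted edges (13,3,c); (13,7,c); (13,12,c); added nodes 17, 18, 19, 20, 21, 22, 23; added edges (20,3,c); (20,17,c); (20,19,c); (21,7,c); (21,17,c); (21,18,c); (22,12,c); (22,18,c); (22,19,c); (23,17,c); (23,18,c); (23,19,c); result: nodes: 1:vx, 2:vx, 3:vx, 4:vx, 7:vx, 9:vx, 12:vx, 15:tri, 16:tri, 17:vx, 18:vx, 19:vx, 20:tri, 21:tri, 22:tri, 23:tri edges: (15,2,c); (15,3,c); (15,7,ck); (15,12,c); (16,7,c); (16,9,c); (16,12,c); (16,12,ck); (20,3,c); (20,17,c); (20,19,c); (21,7,c); (21,17,c); (21,18,c); (22,12,c); (22,18,c); (22,19,c); (23,17,c); (23,18,c); (23,19,c)
step 2: rule r1; match: 0->20, 1->3, 2->17, 3->19; deleted nodes 20; deleted edges (20,3,c); (20,17,c); (20,19,c); added nodes 24, 25, 26, 27, 28, 29, 30; added edges (27,3,c); (27,24,c); (27,26,c); (28,17,c); (28,24,c); (28,25,c); (29,19,c); (29,25,c); (29,26,c); (30,24,c); (30,25,c); (30,26,c); result: nodes: 1:vx, 2:vx, 3:vx, 4:vx, 7:vx, 9:vx, 12:vx, 15:tri, 16:tri, 17:vx, 18:vx, 19:vx, 21:tri, 22:tri, 23:tri, 24:vx, 25:vx, 26:vx, 27:tri, 28:tri, 29:tri, 30:tri edges: (15,2,c); (15,3,c); (15,7,ck); (15,12,c); (16,7,c); (16,9,c); (16,12,c); (16,12,ck); (21,7,c); (21,17,c); (21,18,c); (22,12,c); (22,18,c); (22,19,c); (23,17,c); (23,18,c); (23,19,c); (27,3,c); (27,24,c); (27,26,c); (28,17,c); (28,24,c); (28,25,c); (29,19,c); (29,25,c); (29,26,c); (30,24,c); (30,25,c); (30,26,c)
final:
nodes: 1:vx, 2:vx, 3:vx, 4:vx, 7:vx, 9:vx, 12:vx, 15:tri, 16:tri, 17:vx, 18:vx, 19:vx, 21:tri, 22:tri, 23:tri, 24:vx, 25:vx, 26:vx, 27:tri, 28:tri, 29:tri, 30:tri
edges: (15,2,c); (15,3,c); (15,7,ck); (15,12,c); (16,7,c); (16,9,c); (16,12,c); (16,12,ck); (21,7,c); (21,17,c); (21,18,c); (22,12,c); (22,18,c); (22,19,c); (23,17,c); (23,18,c); (23,19,c); (27,3,c); (27,24,c); (27,26,c); (28,17,c); (28,24,c); (28,25,c); (29,19,c); (29,25,c); (29,26,c); (30,24,c); (30,25,c); (30,26,c)


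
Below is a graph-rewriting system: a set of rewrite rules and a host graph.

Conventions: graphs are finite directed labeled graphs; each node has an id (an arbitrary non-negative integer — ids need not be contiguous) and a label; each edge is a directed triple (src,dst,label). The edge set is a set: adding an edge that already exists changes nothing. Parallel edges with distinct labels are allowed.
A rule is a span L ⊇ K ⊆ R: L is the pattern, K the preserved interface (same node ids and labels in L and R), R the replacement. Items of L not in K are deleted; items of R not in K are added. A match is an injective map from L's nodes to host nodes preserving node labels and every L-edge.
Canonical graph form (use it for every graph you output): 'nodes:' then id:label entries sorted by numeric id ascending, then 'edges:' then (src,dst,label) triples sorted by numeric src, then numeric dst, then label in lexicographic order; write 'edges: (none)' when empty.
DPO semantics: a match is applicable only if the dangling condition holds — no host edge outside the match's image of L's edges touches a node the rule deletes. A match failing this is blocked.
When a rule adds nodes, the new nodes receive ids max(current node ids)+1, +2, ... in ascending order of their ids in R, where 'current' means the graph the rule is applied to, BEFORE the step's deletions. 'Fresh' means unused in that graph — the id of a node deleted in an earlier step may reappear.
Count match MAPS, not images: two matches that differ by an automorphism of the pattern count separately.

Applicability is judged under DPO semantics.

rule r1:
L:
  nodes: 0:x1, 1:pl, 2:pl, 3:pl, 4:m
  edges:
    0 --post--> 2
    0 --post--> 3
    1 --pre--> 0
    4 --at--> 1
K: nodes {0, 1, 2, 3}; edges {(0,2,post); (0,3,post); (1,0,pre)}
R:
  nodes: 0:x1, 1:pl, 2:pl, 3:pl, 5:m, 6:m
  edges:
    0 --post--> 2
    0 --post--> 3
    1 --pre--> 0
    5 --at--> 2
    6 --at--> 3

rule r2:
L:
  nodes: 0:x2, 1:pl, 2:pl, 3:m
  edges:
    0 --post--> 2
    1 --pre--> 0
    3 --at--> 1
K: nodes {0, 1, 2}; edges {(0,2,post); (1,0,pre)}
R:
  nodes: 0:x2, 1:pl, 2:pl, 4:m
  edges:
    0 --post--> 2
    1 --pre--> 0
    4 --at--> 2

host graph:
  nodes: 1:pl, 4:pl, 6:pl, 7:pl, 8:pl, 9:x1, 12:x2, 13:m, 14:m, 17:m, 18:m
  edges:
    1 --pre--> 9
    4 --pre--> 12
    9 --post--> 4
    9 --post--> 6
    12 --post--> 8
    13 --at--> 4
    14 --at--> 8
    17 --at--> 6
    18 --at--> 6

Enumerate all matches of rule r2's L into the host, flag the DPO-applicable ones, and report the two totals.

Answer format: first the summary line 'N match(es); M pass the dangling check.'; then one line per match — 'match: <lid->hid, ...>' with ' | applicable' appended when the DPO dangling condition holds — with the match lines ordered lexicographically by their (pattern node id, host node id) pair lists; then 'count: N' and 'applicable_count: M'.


1 match(es); 1 pass the dangling check.
match: 0->12, 1->4, 2->8, 3->13 | applicable
count: 1
applicable_count: 1


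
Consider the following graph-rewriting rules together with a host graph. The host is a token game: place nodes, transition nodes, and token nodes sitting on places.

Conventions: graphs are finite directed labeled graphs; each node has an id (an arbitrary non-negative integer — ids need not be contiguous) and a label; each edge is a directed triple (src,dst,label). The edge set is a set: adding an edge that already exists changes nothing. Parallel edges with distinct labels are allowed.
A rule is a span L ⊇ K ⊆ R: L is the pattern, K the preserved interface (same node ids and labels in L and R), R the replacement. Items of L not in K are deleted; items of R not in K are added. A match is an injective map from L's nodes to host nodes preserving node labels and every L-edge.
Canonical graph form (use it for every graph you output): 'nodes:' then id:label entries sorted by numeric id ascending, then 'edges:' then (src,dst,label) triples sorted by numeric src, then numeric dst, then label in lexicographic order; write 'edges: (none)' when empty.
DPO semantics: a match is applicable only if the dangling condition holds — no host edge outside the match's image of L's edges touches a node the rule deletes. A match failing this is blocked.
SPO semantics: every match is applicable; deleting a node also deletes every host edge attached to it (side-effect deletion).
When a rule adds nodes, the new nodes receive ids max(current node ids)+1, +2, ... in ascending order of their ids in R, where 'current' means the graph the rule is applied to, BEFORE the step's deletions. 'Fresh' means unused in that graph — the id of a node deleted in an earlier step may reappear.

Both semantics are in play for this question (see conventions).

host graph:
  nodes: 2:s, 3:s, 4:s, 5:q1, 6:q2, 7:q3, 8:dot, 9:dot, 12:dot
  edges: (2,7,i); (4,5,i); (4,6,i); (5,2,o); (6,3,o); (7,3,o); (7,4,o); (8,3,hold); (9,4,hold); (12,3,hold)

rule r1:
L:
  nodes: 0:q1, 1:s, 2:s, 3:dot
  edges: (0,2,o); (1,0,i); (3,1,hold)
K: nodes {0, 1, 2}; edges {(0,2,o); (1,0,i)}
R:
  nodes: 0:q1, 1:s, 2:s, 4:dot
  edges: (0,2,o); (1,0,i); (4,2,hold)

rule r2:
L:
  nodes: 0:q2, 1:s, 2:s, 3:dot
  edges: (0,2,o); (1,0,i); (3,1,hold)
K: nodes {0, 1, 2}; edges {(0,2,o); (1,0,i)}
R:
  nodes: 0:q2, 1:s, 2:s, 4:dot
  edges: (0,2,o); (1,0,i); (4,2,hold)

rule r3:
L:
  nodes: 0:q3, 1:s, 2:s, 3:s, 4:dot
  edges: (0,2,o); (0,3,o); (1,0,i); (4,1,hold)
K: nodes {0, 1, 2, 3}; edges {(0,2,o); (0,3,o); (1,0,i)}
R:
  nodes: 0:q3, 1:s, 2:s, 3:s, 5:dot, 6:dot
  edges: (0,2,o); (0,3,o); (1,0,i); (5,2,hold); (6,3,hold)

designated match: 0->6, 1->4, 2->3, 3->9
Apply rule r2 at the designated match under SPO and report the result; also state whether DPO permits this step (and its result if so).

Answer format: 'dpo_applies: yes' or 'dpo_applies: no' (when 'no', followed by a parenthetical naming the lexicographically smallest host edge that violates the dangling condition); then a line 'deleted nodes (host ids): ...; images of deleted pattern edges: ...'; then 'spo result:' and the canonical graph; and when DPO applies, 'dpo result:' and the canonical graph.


dpo_applies: yes
deleted nodes (host ids): 9; images of deleted pattern edges: (9,4,hold)
spo result:
nodes: 2:s, 3:s, 4:s, 5:q1, 6:q2, 7:q3, 8:dot, 12:dot, 13:dot
edges: (2,7,i); (4,5,i); (4,6,i); (5,2,o); (6,3,o); (7,3,o); (7,4,o); (8,3,hold); (12,3,hold); (13,3,hold)
dpo result:
nodes: 2:s, 3:s, 4:s, 5:q1, 6:q2, 7:q3, 8:dot, 12:dot, 13:dot
edges: (2,7,i); (4,5,i); (4,6,i); (5,2,o); (6,3,o); (7,3,o); (7,4,o); (8,3,hold); (12,3,hold); (13,3,hold)


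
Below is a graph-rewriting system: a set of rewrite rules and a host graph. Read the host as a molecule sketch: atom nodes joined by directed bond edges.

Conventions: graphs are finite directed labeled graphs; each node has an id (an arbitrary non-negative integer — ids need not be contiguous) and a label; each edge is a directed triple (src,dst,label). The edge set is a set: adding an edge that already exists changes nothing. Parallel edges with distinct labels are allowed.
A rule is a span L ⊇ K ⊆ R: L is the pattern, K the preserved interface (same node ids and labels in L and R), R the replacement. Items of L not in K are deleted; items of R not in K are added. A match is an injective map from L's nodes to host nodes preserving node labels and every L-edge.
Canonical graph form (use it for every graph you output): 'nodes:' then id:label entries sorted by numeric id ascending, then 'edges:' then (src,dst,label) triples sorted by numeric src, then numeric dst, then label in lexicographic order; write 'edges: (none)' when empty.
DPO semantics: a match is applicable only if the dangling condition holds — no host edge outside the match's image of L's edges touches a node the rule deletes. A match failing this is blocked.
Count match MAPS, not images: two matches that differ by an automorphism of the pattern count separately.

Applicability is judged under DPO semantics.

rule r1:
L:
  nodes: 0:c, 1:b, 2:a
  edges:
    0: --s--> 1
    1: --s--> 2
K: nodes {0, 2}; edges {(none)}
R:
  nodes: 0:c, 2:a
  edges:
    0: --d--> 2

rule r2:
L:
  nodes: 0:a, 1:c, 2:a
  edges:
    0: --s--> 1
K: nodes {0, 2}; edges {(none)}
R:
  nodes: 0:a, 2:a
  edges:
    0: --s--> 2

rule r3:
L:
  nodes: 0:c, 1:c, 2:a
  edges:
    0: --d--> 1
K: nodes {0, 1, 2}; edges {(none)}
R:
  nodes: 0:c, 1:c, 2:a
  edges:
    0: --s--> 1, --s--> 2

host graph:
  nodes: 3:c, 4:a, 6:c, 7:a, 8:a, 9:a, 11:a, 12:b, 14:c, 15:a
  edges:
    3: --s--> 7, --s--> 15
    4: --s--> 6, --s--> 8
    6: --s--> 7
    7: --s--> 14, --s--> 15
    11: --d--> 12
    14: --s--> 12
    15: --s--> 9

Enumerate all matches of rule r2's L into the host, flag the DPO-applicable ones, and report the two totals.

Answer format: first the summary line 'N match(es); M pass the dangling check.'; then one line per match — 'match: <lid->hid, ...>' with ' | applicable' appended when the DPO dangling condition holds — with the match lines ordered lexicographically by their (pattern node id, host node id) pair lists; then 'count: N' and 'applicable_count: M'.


10 match(es); 0 pass the dangling check.
match: 0->4, 1->6, 2->7
match: 0->4, 1->6, 2->8
match: 0->4, 1->6, 2->9
match: 0->4, 1->6, 2->11
match: 0->4, 1->6, 2->15
match: 0->7, 1->14, 2->4
match: 0->7, 1->14, 2->8
match: 0->7, 1->14, 2->9
match: 0->7, 1->14, 2->11
match: 0->7, 1->14, 2->15
count: 10
applicable_count: 0
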